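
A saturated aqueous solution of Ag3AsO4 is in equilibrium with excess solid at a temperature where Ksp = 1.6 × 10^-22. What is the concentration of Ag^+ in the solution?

[Ag^+] ≈ 4.7e-6 M

Ag3AsO4(s) ⇌ 3 Ag^+ + AsO4^3-
Ksp = [Ag^+]^3[AsO4^3-]
If s mol/L of Ag3AsO4 dissolves, [Ag^+] = 3s and [AsO4^3-] = s.
Ksp = (3s)^3s = 27s^4
s = (1.6 × 10^-22 / 27)^(1/4) = 1.56 × 10^-6 M
[Ag^+] = 3s = 4.7 x 10^-6 M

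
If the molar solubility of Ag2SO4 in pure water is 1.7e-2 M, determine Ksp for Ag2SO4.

Ag2SO4(s) <=> 2 Ag^+ + SO4^2-
With molar solubility s: [Ag^+] = 2s, [SO4^2-] = s.
Ksp = [Ag^+]^2[SO4^2-]
So Ksp = (2s)^2 × s = 4s^3
Ksp = 4 × (1.7 x 10^-2)^3 = 2.0 x 10^-5

2.0e-5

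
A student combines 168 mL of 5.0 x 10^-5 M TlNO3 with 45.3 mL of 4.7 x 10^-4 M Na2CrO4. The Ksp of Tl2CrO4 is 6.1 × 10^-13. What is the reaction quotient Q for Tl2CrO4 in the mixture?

1.5 × 10^-13

Total volume = 168 + 45.3 = 213.3 mL.
[Tl^+] = 5.0 x 10^-5 × (168/213.3) = 3.94 x 10^-5 M
[CrO4^2-] = 4.7 × 10^-4 × (45.3/213.3) = 9.98 x 10^-5 M
Tl2CrO4(s) <=> 2 Tl^+(aq) + CrO4^2-(aq), so Q = [Tl^+]^2[CrO4^2-]
Q = (3.94 × 10^-5)^2(9.98 × 10^-5) = 1.5 × 10^-13
Q < Ksp, so no precipitate of Tl2CrO4 forms.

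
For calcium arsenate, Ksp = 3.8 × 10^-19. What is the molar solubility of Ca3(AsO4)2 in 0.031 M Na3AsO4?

2.4e-6 M

Ca3(AsO4)2(s) ⇌ 3 Ca^2+(aq) + 2 AsO4^3-(aq)
Ksp = [Ca^2+]^3[AsO4^3-]^2
If s mol/L dissolves here, [Ca^2+] = 3s, [AsO4^3-] = 0.031 + 2s ≈ 0.031 (since AsO4^3- from Na3AsO4 dominates).
Ksp ≈ (3s)^3 × (0.031)^2
s = 2.4 x 10^-6 M
Check: 2s = 4.9 x 10^-6 ≪ 0.031, so the approximation is valid.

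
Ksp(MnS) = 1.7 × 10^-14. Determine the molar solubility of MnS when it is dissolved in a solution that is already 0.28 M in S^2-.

MnS(s) ⇌ Mn^2+(aq) + S^2-(aq)
Ksp = [Mn^2+][S^2-]
Let s = moles of MnS that dissolve per litre. [Mn^2+] = s, [S^2-] = 0.28 + s ≈ 0.28 (Ksp is small, so little additional dissolves).
Ksp ≈ s × 0.28
s = 6.1 x 10^-14 M
Check: s = 6.1 × 10^-14 ≪ 0.28, so the approximation is valid.

6.1 x 10^-14 M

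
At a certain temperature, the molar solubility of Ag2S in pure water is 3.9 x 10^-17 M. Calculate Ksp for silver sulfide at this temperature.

Ksp ≈ 2.4e-49

Ag2S(s) <=> 2 Ag^+(aq) + S^2-(aq)
If s mol/L of Ag2S dissolves, [Ag^+] = 2s and [S^2-] = s.
Ksp = [Ag^+]^2[S^2-]
Substituting: Ksp = (2s)^2s = 4s^3
With s = 3.9 x 10^-17: Ksp = 2.4 x 10^-49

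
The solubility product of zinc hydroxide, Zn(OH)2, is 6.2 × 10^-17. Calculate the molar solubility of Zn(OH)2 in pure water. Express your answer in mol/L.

s = 2.5 x 10^-6 M

Zn(OH)2(s) ⇌ Zn^2+(aq) + 2 OH^-(aq)
Ksp = [Zn^2+][OH^-]^2
For each mole of Zn(OH)2 that dissolves: [Zn^2+] = s, [OH^-] = 2s.
So Ksp = s × (2s)^2 = 4s^3
Solving, s = (6.2 × 10^-17/4)^(1/3) = 2.5 x 10^-6 M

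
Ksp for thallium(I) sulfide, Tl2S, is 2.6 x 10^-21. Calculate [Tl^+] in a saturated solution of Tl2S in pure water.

[Tl^+] ≈ 1.7 × 10^-7 M

Tl2S(s) ⇌ 2 Tl^+ + S^2-
Ksp = [Tl^+]^2[S^2-]
Let s = molar solubility. Then [Tl^+] = 2s and [S^2-] = s.
Ksp = (2s)^2s = 4s^3
s^3 = 2.6 x 10^-21 / 4, so s = 8.66 x 10^-8 M
[Tl^+] = 2s = 1.7 × 10^-7 M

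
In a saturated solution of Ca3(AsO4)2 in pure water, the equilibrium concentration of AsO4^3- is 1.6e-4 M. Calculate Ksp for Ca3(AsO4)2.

Ca3(AsO4)2(s) ⇌ 3 Ca^2+ + 2 AsO4^3-
Stoichiometry gives [Ca^2+] = (3/2)[AsO4^3-] = 2.40 × 10^-4 M.
Ksp = [Ca^2+]^3[AsO4^3-]^2
Ksp = (2.40 × 10^-4)^3 × (1.6 × 10^-4)^2 = 3.5 x 10^-19

Ksp = 3.5e-19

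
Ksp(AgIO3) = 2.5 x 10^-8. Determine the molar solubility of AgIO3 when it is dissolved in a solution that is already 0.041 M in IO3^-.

s = 6.1e-7 M

AgIO3(s) ⇌ Ag^+ + IO3^-
Ksp = [Ag^+][IO3^-]
If s mol/L dissolves here, [Ag^+] = s, [IO3^-] = 0.041 + s ≈ 0.041 (Ksp is small, so little additional dissolves).
Ksp ≈ s × 0.041
s = 6.1 x 10^-7 M
Check: s = 6.1 x 10^-7 ≪ 0.041, so the approximation is valid.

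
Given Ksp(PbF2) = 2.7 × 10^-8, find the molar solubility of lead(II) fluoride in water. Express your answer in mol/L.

1.9e-3 M

PbF2(s) ⇌ Pb^2+ + 2 F^-
Ksp = [Pb^2+][F^-]^2
For each mole of PbF2 that dissolves: [Pb^2+] = s, [F^-] = 2s.
So Ksp = s × (2s)^2 = 4s^3
Solving, s = (2.7 × 10^-8/4)^(1/3) = 1.9 × 10^-3 M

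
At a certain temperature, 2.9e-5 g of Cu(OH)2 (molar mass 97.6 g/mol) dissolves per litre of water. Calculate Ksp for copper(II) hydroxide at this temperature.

Ksp ≈ 1.0e-19

Molar solubility s = (2.9 × 10^-5 g/L) / (97.6 g/mol) = 2.97 x 10^-7 M.
Cu(OH)2(s) <=> Cu^2+(aq) + 2 OH^-(aq)
If s mol/L of Cu(OH)2 dissolves, [Cu^2+] = s and [OH^-] = 2s.
Ksp = [Cu^2+][OH^-]^2
So Ksp = s × (2s)^2 = 4s^3
With s = 2.97 × 10^-7: Ksp = 1.0 × 10^-19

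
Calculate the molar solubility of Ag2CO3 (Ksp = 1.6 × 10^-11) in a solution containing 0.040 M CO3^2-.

Ag2CO3(s) ⇌ 2 Ag^+ + CO3^2-
Ksp = [Ag^+]^2[CO3^2-]
Let s be the molar solubility in this solution. [Ag^+] = 2s, [CO3^2-] = 0.040 + s ≈ 0.040 (since the CO3^2- already present dominates).
Ksp ≈ (2s)^2 × 0.040
s = 1.0 × 10^-5 M
Check: s = 1.0 × 10^-5 ≪ 0.040, so the approximation is valid.

1.0 × 10^-5 M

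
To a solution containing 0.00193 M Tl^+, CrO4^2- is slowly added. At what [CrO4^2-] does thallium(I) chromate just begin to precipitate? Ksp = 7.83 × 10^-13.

Tl2CrO4(s) ⇌ 2 Tl^+(aq) + CrO4^2-(aq)
Ksp = [Tl^+]^2[CrO4^2-]
Precipitation begins when Q = Ksp. With [Tl^+] = 0.00193 M:
7.83 × 10^-13 = (0.00193)^2 × [CrO4^2-]
[CrO4^2-] = (7.83 × 10^-13 / 3.725 × 10^-6) = 2.10 x 10^-7 M

[CrO4^2-] = 2.10 × 10^-7 M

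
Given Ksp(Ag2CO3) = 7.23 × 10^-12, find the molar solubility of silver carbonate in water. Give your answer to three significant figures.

s ≈ 1.22 × 10^-4 M

Ag2CO3(s) ⇌ 2 Ag^+(aq) + CO3^2-(aq)
Ksp = [Ag^+]^2[CO3^2-]
For each mole of Ag2CO3 that dissolves: [Ag^+] = 2s, [CO3^2-] = s.
So Ksp = (2s)^2 × s = 4s^3
s = (7.23 × 10^-12 / 4)^(1/3) = 1.22 × 10^-4 M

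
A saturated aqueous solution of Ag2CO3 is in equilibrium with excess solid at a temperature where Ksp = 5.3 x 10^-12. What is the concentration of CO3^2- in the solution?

Ag2CO3(s) ⇌ 2 Ag^+(aq) + CO3^2-(aq)
Ksp = [Ag^+]^2[CO3^2-]
Let s = molar solubility. Then [Ag^+] = 2s and [CO3^2-] = s.
Ksp = (2s)^2s = 4s^3
s^3 = 5.3 x 10^-12 / 4, so s = 1.10 x 10^-4 M
[CO3^2-] = s = 1.1 × 10^-4 M

[CO3^2-] = 1.1 × 10^-4 M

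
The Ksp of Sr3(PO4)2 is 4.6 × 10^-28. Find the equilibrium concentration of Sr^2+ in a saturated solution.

Sr3(PO4)2(s) ⇌ 3 Sr^2+(aq) + 2 PO4^3-(aq)
Ksp = [Sr^2+]^3[PO4^3-]^2
If s mol/L of Sr3(PO4)2 dissolves, [Sr^2+] = 3s and [PO4^3-] = 2s.
Substituting: Ksp = (3s)^3(2s)^2 = 108s^5
Solving, s = (4.6 × 10^-28/108)^(1/5) = 1.34 × 10^-6 M
[Sr^2+] = 3s = 4.0 x 10^-6 M

[Sr^2+] ≈ 4.0 × 10^-6 M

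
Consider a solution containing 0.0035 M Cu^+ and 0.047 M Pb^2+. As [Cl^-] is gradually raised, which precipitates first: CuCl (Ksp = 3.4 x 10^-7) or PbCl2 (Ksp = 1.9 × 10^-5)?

Precipitation of each salt starts when its ion product equals its Ksp.
For CuCl: 3.4 x 10^-7 = 0.0035 × [Cl^-]  ⇒  [Cl^-] = 9.7 x 10^-5 M.
For PbCl2: 1.9 × 10^-5 = 0.047 × [Cl^-]^2  ⇒  [Cl^-] = 2.0 × 10^-2 M.
The salt with the lower threshold [Cl^-] precipitates first: CuCl.

CuCl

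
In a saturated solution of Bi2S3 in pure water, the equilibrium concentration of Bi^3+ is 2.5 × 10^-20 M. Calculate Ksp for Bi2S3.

Bi2S3(s) ⇌ 2 Bi^3+ + 3 S^2-
Stoichiometry gives [S^2-] = (3/2)[Bi^3+] = 3.75 x 10^-20 M.
Ksp = [Bi^3+]^2[S^2-]^3
Ksp = (2.5 × 10^-20)^2 × (3.75 × 10^-20)^3 = 3.3 × 10^-98

Ksp = 3.3 × 10^-98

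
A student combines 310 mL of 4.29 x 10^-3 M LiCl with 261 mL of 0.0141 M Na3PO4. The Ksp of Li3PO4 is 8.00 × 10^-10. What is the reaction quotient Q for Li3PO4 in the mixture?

Total volume = 310 + 261 = 571 mL.
[Li^+] = 4.29 × 10^-3 × (310/571) = 2.329 × 10^-3 M
[PO4^3-] = 1.41 x 10^-2 × (261/571) = 6.445 × 10^-3 M
Li3PO4(s) ⇌ 3 Li^+(aq) + PO4^3-(aq), so Q = [Li^+]^3[PO4^3-]
Q = (2.329 × 10^-3)^3(6.445 × 10^-3) = 8.14 × 10^-11
Q < Ksp, so no precipitate of Li3PO4 forms.

Q ≈ 8.14e-11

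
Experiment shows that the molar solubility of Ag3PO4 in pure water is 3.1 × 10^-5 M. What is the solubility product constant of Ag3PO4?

Ksp = 2.5 × 10^-17

Ag3PO4(s) ⇌ 3 Ag^+(aq) + PO4^3-(aq)
Let s = molar solubility. Then [Ag^+] = 3s and [PO4^3-] = s.
Ksp = [Ag^+]^3[PO4^3-]
So Ksp = (3s)^3 × s = 27s^4
With s = 3.1 × 10^-5: Ksp = 2.5 × 10^-17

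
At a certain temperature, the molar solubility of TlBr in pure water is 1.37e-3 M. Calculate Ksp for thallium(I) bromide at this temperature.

Ksp ≈ 1.88 × 10^-6

TlBr(s) <=> Tl^+ + Br^-
Let s = molar solubility. Then [Tl^+] = s and [Br^-] = s.
Ksp = [Tl^+][Br^-]
Ksp = s^2
Ksp = (1.37 × 10^-3)^2 = 1.88 × 10^-6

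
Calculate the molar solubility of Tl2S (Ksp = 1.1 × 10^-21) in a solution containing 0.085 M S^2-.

s ≈ 5.7 x 10^-11 M

Tl2S(s) ⇌ 2 Tl^+ + S^2-
Ksp = [Tl^+]^2[S^2-]
Let s = moles of Tl2S that dissolve per litre. [Tl^+] = 2s, [S^2-] = 0.085 + s ≈ 0.085 (Ksp is small, so little additional dissolves).
Ksp ≈ (2s)^2 × 0.085
s = 5.7 x 10^-11 M
Check: s = 5.7 x 10^-11 ≪ 0.085, so the approximation is valid.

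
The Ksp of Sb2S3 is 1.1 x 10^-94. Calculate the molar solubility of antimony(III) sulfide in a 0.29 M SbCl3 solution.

Sb2S3(s) <=> 2 Sb^3+ + 3 S^2-
Ksp = [Sb^3+]^2[S^2-]^3
If s mol/L dissolves here, [Sb^3+] = 0.29 + 2s ≈ 0.29, [S^2-] = 3s (since Sb^3+ from SbCl3 dominates).
Ksp ≈ (0.29)^2 × (3s)^3
s = 3.6 × 10^-32 M
Check: 2s = 7.3 × 10^-32 ≪ 0.29, so the approximation is valid.

3.6 x 10^-32 M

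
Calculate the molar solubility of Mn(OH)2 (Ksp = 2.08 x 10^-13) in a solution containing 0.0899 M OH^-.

Mn(OH)2(s) ⇌ Mn^2+(aq) + 2 OH^-(aq)
Ksp = [Mn^2+][OH^-]^2
Let s be the molar solubility in this solution. [Mn^2+] = s, [OH^-] = 0.0899 + 2s ≈ 0.0899 (Ksp is small, so little additional dissolves).
Ksp ≈ s × (0.0899)^2
s = 2.57 × 10^-11 M
Check: 2s = 5.1 × 10^-11 ≪ 0.0899, so the approximation is valid.

s = 2.57 × 10^-11 M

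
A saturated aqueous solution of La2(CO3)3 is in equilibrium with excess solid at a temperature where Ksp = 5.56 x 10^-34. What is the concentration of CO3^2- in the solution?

La2(CO3)3(s) ⇌ 2 La^3+(aq) + 3 CO3^2-(aq)
Ksp = [La^3+]^2[CO3^2-]^3
With molar solubility s: [La^3+] = 2s, [CO3^2-] = 3s.
So Ksp = (2s)^2 × (3s)^3 = 108s^5
s = (5.56 x 10^-34 / 108)^(1/5) = 8.756 × 10^-8 M
[CO3^2-] = 3s = 2.63 × 10^-7 M

[CO3^2-] ≈ 2.63 × 10^-7 M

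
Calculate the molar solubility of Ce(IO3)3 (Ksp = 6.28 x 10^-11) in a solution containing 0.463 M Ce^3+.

Ce(IO3)3(s) ⇌ Ce^3+ + 3 IO3^-
Ksp = [Ce^3+][IO3^-]^3
Let s be the molar solubility in this solution. [Ce^3+] = 0.463 + s ≈ 0.463, [IO3^-] = 3s (Ksp is small, so little additional dissolves).
Ksp ≈ 0.463 × (3s)^3
s = 1.71 × 10^-4 M
Check: s = 1.7 × 10^-4 ≪ 0.463, so the approximation is valid.

1.71 × 10^-4 M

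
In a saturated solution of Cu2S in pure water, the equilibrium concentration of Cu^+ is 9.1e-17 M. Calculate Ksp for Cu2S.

Cu2S(s) ⇌ 2 Cu^+ + S^2-
Stoichiometry gives [S^2-] = (1/2)[Cu^+] = 4.55 × 10^-17 M.
Ksp = [Cu^+]^2[S^2-]
Ksp = (9.1 x 10^-17)^2 × 4.55 × 10^-17 = 3.8 × 10^-49

Ksp = 3.8e-49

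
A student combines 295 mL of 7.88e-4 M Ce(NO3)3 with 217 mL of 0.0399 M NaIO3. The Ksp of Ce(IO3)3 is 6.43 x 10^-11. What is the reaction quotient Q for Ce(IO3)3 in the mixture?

Total volume = 295 + 217 = 512 mL.
[Ce^3+] = 7.88 × 10^-4 × (295/512) = 4.540 × 10^-4 M
[IO3^-] = 3.99 × 10^-2 × (217/512) = 1.691 × 10^-2 M
Ce(IO3)3(s) <=> Ce^3+(aq) + 3 IO3^-(aq), so Q = [Ce^3+][IO3^-]^3
Q = (4.540 × 10^-4)(1.691 × 10^-2)^3 = 2.20 × 10^-9
Q > Ksp, so Ce(IO3)3 will precipitate.

Q = 2.20 × 10^-9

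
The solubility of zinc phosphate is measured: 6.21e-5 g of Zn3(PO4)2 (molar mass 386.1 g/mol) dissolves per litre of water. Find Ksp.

Ksp ≈ 1.16 x 10^-32

Molar solubility s = (6.21 × 10^-5 g/L) / (386.1 g/mol) = 1.608 × 10^-7 M.
Zn3(PO4)2(s) ⇌ 3 Zn^2+ + 2 PO4^3-
For each mole of Zn3(PO4)2 that dissolves: [Zn^2+] = 3s, [PO4^3-] = 2s.
Ksp = [Zn^2+]^3[PO4^3-]^2
So Ksp = (3s)^3 × (2s)^2 = 108s^5
Ksp = 108 × (1.608 x 10^-7)^5 = 1.16 x 10^-32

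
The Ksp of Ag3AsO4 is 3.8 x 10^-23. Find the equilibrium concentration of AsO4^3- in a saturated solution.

Ag3AsO4(s) ⇌ 3 Ag^+(aq) + AsO4^3-(aq)
Ksp = [Ag^+]^3[AsO4^3-]
For each mole of Ag3AsO4 that dissolves: [Ag^+] = 3s, [AsO4^3-] = s.
Ksp = (3s)^3s = 27s^4
Solving, s = (3.8 x 10^-23/27)^(1/4) = 1.09 × 10^-6 M
[AsO4^3-] = s = 1.1 × 10^-6 M

[AsO4^3-] ≈ 1.1e-6 M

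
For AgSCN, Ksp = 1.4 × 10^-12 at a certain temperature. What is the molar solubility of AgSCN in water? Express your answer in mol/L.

s ≈ 1.2 x 10^-6 M

AgSCN(s) <=> Ag^+(aq) + SCN^-(aq)
Ksp = [Ag^+][SCN^-]
With molar solubility s: [Ag^+] = s, [SCN^-] = s.
Ksp = (s)(s) = s^2
s = (1.4 × 10^-12)^(1/2) = 1.2 x 10^-6 M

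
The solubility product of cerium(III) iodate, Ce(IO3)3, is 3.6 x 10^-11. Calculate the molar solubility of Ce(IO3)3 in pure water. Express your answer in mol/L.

s ≈ 1.1 × 10^-3 M

Ce(IO3)3(s) ⇌ Ce^3+ + 3 IO3^-
Ksp = [Ce^3+][IO3^-]^3
Let s = molar solubility. Then [Ce^3+] = s and [IO3^-] = 3s.
Substituting: Ksp = s(3s)^3 = 27s^4
s^4 = 3.6 x 10^-11 / 27, so s = 1.1 x 10^-3 M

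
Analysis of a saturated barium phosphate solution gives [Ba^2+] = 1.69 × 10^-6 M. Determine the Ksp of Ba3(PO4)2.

Ba3(PO4)2(s) ⇌ 3 Ba^2+(aq) + 2 PO4^3-(aq)
Stoichiometry gives [PO4^3-] = (2/3)[Ba^2+] = 1.127 × 10^-6 M.
Ksp = [Ba^2+]^3[PO4^3-]^2
Ksp = (1.69 x 10^-6)^3 × (1.127 × 10^-6)^2 = 6.13 × 10^-30

Ksp ≈ 6.13e-30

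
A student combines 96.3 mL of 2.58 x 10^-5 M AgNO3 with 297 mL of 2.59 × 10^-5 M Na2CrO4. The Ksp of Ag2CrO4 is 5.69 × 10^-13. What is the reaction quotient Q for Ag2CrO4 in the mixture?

Q = 7.81 × 10^-16

Total volume = 96.3 + 297 = 393.3 mL.
[Ag^+] = 2.58 x 10^-5 × (96.3/393.3) = 6.317 × 10^-6 M
[CrO4^2-] = 2.59 x 10^-5 × (297/393.3) = 1.956 × 10^-5 M
Ag2CrO4(s) <=> 2 Ag^+ + CrO4^2-, so Q = [Ag^+]^2[CrO4^2-]
Q = (6.317 × 10^-6)^2(1.956 × 10^-5) = 7.81 x 10^-16
Q < Ksp, so no precipitate of Ag2CrO4 forms.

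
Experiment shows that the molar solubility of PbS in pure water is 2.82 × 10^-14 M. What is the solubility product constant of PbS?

Ksp = 7.95 × 10^-28

PbS(s) ⇌ Pb^2+ + S^2-
For each mole of PbS that dissolves: [Pb^2+] = s, [S^2-] = s.
Ksp = [Pb^2+][S^2-]
Ksp = s × s = s^2
With s = 2.82 × 10^-14: Ksp = 7.95 × 10^-28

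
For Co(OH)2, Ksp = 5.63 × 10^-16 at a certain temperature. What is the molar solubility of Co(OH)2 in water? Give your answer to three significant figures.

5.20 × 10^-6 M

Co(OH)2(s) ⇌ Co^2+ + 2 OH^-
Ksp = [Co^2+][OH^-]^2
With molar solubility s: [Co^2+] = s, [OH^-] = 2s.
Ksp = s(2s)^2 = 4s^3
s = (5.63 × 10^-16 / 4)^(1/3) = 5.20 x 10^-6 M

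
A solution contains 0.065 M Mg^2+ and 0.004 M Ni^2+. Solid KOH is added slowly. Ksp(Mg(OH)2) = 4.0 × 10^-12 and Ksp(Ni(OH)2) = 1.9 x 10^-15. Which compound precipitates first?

Precipitation of each salt starts when its ion product equals its Ksp.
For Mg(OH)2: 4.0 × 10^-12 = 0.065 × [OH^-]^2  ⇒  [OH^-] = 7.8 × 10^-6 M.
For Ni(OH)2: 1.9 x 10^-15 = 0.004 × [OH^-]^2  ⇒  [OH^-] = 6.9 × 10^-7 M.
The salt with the lower threshold [OH^-] precipitates first: Ni(OH)2.

Ni(OH)2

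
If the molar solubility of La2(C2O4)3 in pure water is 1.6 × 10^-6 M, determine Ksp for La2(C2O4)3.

La2(C2O4)3(s) ⇌ 2 La^3+(aq) + 3 C2O4^2-(aq)
Let s = molar solubility. Then [La^3+] = 2s and [C2O4^2-] = 3s.
Ksp = [La^3+]^2[C2O4^2-]^3
Substituting: Ksp = (2s)^2(3s)^3 = 108s^5
Ksp = 108 × (1.6 × 10^-6)^5 = 1.1 x 10^-27

1.1e-27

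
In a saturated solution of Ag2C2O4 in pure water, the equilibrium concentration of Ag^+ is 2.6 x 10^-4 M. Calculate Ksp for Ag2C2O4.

8.8 x 10^-12

Ag2C2O4(s) <=> 2 Ag^+ + C2O4^2-
Stoichiometry gives [C2O4^2-] = (1/2)[Ag^+] = 1.30 × 10^-4 M.
Ksp = [Ag^+]^2[C2O4^2-]
Ksp = (2.6 x 10^-4)^2 × 1.30 × 10^-4 = 8.8 × 10^-12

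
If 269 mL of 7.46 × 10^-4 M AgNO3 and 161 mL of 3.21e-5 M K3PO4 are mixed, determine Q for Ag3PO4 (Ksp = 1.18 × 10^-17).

Q = 1.22e-15

Total volume = 269 + 161 = 430 mL.
[Ag^+] = 7.46 × 10^-4 × (269/430) = 4.667 x 10^-4 M
[PO4^3-] = 3.21 x 10^-5 × (161/430) = 1.202 × 10^-5 M
Ag3PO4(s) ⇌ 3 Ag^+ + PO4^3-, so Q = [Ag^+]^3[PO4^3-]
Q = (4.667 × 10^-4)^3(1.202 × 10^-5) = 1.22 x 10^-15
Q > Ksp, so Ag3PO4 will precipitate.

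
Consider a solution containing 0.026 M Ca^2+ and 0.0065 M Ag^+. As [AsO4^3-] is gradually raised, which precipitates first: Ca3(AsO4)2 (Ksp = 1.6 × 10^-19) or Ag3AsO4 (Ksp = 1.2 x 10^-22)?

Ag3AsO4

Precipitation of each salt starts when its ion product equals its Ksp.
For Ca3(AsO4)2: 1.6 × 10^-19 = (0.026)^3 × [AsO4^3-]^2  ⇒  [AsO4^3-] = 9.5 × 10^-8 M.
For Ag3AsO4: 1.2 x 10^-22 = (0.0065)^3 × [AsO4^3-]  ⇒  [AsO4^3-] = 4.4 × 10^-16 M.
The salt with the lower threshold [AsO4^3-] precipitates first: Ag3AsO4.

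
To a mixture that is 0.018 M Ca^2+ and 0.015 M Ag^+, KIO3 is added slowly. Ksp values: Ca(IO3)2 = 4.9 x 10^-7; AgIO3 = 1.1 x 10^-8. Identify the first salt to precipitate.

AgIO3

Precipitation of each salt starts when its ion product equals its Ksp.
For Ca(IO3)2: 4.9 x 10^-7 = 0.018 × [IO3^-]^2  ⇒  [IO3^-] = 5.2 × 10^-3 M.
For AgIO3: 1.1 x 10^-8 = 0.015 × [IO3^-]  ⇒  [IO3^-] = 7.3 × 10^-7 M.
The salt with the lower threshold [IO3^-] precipitates first: AgIO3.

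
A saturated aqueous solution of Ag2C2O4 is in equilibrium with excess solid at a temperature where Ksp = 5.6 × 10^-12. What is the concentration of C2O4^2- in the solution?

Ag2C2O4(s) ⇌ 2 Ag^+(aq) + C2O4^2-(aq)
Ksp = [Ag^+]^2[C2O4^2-]
For each mole of Ag2C2O4 that dissolves: [Ag^+] = 2s, [C2O4^2-] = s.
Ksp = (2s)^2s = 4s^3
Solving, s = (5.6 × 10^-12/4)^(1/3) = 1.12 × 10^-4 M
[C2O4^2-] = s = 1.1 × 10^-4 M

[C2O4^2-] = 1.1e-4 M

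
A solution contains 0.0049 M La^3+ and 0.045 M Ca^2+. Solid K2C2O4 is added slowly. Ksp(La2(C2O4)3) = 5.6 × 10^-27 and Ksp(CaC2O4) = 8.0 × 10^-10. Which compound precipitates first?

CaC2O4

Precipitation of each salt starts when its ion product equals its Ksp.
For La2(C2O4)3: 5.6 × 10^-27 = (0.0049)^2 × [C2O4^2-]^3  ⇒  [C2O4^2-] = 6.2 × 10^-8 M.
For CaC2O4: 8.0 × 10^-10 = 0.045 × [C2O4^2-]  ⇒  [C2O4^2-] = 1.8 × 10^-8 M.
The salt with the lower threshold [C2O4^2-] precipitates first: CaC2O4.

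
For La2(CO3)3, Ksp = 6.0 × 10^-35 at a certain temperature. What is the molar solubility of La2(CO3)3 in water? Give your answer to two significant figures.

La2(CO3)3(s) ⇌ 2 La^3+ + 3 CO3^2-
Ksp = [La^3+]^2[CO3^2-]^3
With molar solubility s: [La^3+] = 2s, [CO3^2-] = 3s.
Substituting: Ksp = (2s)^2(3s)^3 = 108s^5
s^5 = 6.0 × 10^-35 / 108, so s = 5.6 × 10^-8 M

s ≈ 5.6 x 10^-8 M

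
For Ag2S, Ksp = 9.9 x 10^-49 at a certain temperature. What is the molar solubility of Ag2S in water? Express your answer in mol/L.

s ≈ 6.3e-17 M

Ag2S(s) ⇌ 2 Ag^+(aq) + S^2-(aq)
Ksp = [Ag^+]^2[S^2-]
If s mol/L of Ag2S dissolves, [Ag^+] = 2s and [S^2-] = s.
So Ksp = (2s)^2 × s = 4s^3
s = (9.9 x 10^-49 / 4)^(1/3) = 6.3 × 10^-17 M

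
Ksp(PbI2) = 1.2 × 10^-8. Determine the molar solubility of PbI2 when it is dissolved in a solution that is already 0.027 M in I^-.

PbI2(s) ⇌ Pb^2+(aq) + 2 I^-(aq)
Ksp = [Pb^2+][I^-]^2
If s mol/L dissolves here, [Pb^2+] = s, [I^-] = 0.027 + 2s ≈ 0.027 (common-ion effect: I^- is already 0.027 M).
Ksp ≈ s × (0.027)^2
s = 1.6 × 10^-5 M
Check: 2s = 3.3 × 10^-5 ≪ 0.027, so the approximation is valid.

s ≈ 1.6e-5 M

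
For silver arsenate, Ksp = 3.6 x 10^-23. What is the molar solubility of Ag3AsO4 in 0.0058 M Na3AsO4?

Ag3AsO4(s) <=> 3 Ag^+(aq) + AsO4^3-(aq)
Ksp = [Ag^+]^3[AsO4^3-]
If s mol/L dissolves here, [Ag^+] = 3s, [AsO4^3-] = 0.0058 + s ≈ 0.0058 (since AsO4^3- from Na3AsO4 dominates).
Ksp ≈ (3s)^3 × 0.0058
s = 6.1 × 10^-8 M
Check: s = 6.1 x 10^-8 ≪ 0.0058, so the approximation is valid.

6.1e-8 M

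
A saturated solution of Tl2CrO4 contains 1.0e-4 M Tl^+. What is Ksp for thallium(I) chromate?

Ksp ≈ 5.0 × 10^-13

Tl2CrO4(s) <=> 2 Tl^+(aq) + CrO4^2-(aq)
Stoichiometry gives [CrO4^2-] = (1/2)[Tl^+] = 5.00 × 10^-5 M.
Ksp = [Tl^+]^2[CrO4^2-]
Ksp = (1.0 × 10^-4)^2 × 5.00 × 10^-5 = 5.0 × 10^-13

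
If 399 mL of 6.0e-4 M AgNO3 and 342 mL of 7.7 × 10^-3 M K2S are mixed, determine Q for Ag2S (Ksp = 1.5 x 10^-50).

3.7e-10

Total volume = 399 + 342 = 741 mL.
[Ag^+] = 6.0 × 10^-4 × (399/741) = 3.23 × 10^-4 M
[S^2-] = 7.7 × 10^-3 × (342/741) = 3.55 × 10^-3 M
Ag2S(s) ⇌ 2 Ag^+(aq) + S^2-(aq), so Q = [Ag^+]^2[S^2-]
Q = (3.23 × 10^-4)^2(3.55 x 10^-3) = 3.7 x 10^-10
Q > Ksp, so Ag2S will precipitate.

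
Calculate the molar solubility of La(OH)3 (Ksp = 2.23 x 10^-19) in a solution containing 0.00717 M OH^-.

s = 6.05 x 10^-13 M

La(OH)3(s) ⇌ La^3+ + 3 OH^-
Ksp = [La^3+][OH^-]^3
Let s = moles of La(OH)3 that dissolve per litre. [La^3+] = s, [OH^-] = 0.00717 + 3s ≈ 0.00717 (Ksp is small, so little additional dissolves).
Ksp ≈ s × (0.00717)^3
s = 6.05 x 10^-13 M
Check: 3s = 1.8 x 10^-12 ≪ 0.00717, so the approximation is valid.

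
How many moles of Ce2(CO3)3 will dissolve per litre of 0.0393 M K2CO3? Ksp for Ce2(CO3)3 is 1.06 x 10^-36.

s ≈ 6.61e-17 M

Ce2(CO3)3(s) ⇌ 2 Ce^3+(aq) + 3 CO3^2-(aq)
Ksp = [Ce^3+]^2[CO3^2-]^3
If s mol/L dissolves here, [Ce^3+] = 2s, [CO3^2-] = 0.0393 + 3s ≈ 0.0393 (Ksp is small, so little additional dissolves).
Ksp ≈ (2s)^2 × (0.0393)^3
s = 6.61 x 10^-17 M
Check: 3s = 2.0 × 10^-16 ≪ 0.0393, so the approximation is valid.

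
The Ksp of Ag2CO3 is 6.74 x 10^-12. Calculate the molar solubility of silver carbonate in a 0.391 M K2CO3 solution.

Ag2CO3(s) ⇌ 2 Ag^+ + CO3^2-
Ksp = [Ag^+]^2[CO3^2-]
Let s = moles of Ag2CO3 that dissolve per litre. [Ag^+] = 2s, [CO3^2-] = 0.391 + s ≈ 0.391 (since CO3^2- from K2CO3 dominates).
Ksp ≈ (2s)^2 × 0.391
s = 2.08 x 10^-6 M
Check: s = 2.1 × 10^-6 ≪ 0.391, so the approximation is valid.

s = 2.08 × 10^-6 M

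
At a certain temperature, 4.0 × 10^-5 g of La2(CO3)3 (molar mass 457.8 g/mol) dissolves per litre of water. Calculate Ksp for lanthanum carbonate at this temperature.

Molar solubility s = (4.0 x 10^-5 g/L) / (457.8 g/mol) = 8.74 x 10^-8 M.
La2(CO3)3(s) ⇌ 2 La^3+ + 3 CO3^2-
With molar solubility s: [La^3+] = 2s, [CO3^2-] = 3s.
Ksp = [La^3+]^2[CO3^2-]^3
Substituting: Ksp = (2s)^2(3s)^3 = 108s^5
Ksp = 108 × (8.74 × 10^-8)^5 = 5.5 x 10^-34

Ksp = 5.5 x 10^-34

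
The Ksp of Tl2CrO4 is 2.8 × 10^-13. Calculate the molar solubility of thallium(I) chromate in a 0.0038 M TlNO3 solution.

s = 1.9 x 10^-8 M

Tl2CrO4(s) ⇌ 2 Tl^+ + CrO4^2-
Ksp = [Tl^+]^2[CrO4^2-]
Let s = moles of Tl2CrO4 that dissolve per litre. [Tl^+] = 0.0038 + 2s ≈ 0.0038, [CrO4^2-] = s (since Tl^+ from TlNO3 dominates).
Ksp ≈ (0.0038)^2 × s
s = 1.9 x 10^-8 M
Check: 2s = 3.9 × 10^-8 ≪ 0.0038, so the approximation is valid.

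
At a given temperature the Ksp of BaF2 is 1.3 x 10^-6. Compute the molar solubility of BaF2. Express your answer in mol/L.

s = 6.9 × 10^-3 M

BaF2(s) <=> Ba^2+(aq) + 2 F^-(aq)
Ksp = [Ba^2+][F^-]^2
For each mole of BaF2 that dissolves: [Ba^2+] = s, [F^-] = 2s.
Substituting: Ksp = s(2s)^2 = 4s^3
s^3 = 1.3 x 10^-6 / 4, so s = 6.9 x 10^-3 M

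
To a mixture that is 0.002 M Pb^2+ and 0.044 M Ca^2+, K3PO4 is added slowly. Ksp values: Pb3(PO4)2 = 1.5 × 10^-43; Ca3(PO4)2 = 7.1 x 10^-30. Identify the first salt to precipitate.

Pb3(PO4)2

Each salt begins to precipitate when Q = Ksp, i.e. when [PO4^3-] reaches its threshold.
For Pb3(PO4)2: 1.5 × 10^-43 = (0.002)^3 × [PO4^3-]^2  ⇒  [PO4^3-] = 4.3 × 10^-18 M.
For Ca3(PO4)2: 7.1 x 10^-30 = (0.044)^3 × [PO4^3-]^2  ⇒  [PO4^3-] = 2.9 × 10^-13 M.
The salt with the lower threshold [PO4^3-] precipitates first: Pb3(PO4)2.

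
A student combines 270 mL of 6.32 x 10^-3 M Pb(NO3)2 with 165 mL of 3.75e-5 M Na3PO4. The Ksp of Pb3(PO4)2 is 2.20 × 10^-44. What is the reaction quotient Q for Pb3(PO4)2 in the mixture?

Total volume = 270 + 165 = 435 mL.
[Pb^2+] = 6.32 × 10^-3 × (270/435) = 3.923 x 10^-3 M
[PO4^3-] = 3.75 × 10^-5 × (165/435) = 1.422 × 10^-5 M
Pb3(PO4)2(s) ⇌ 3 Pb^2+ + 2 PO4^3-, so Q = [Pb^2+]^3[PO4^3-]^2
Q = (3.923 × 10^-3)^3(1.422 × 10^-5)^2 = 1.22 × 10^-17
Q > Ksp, so Pb3(PO4)2 will precipitate.

Q = 1.22 × 10^-17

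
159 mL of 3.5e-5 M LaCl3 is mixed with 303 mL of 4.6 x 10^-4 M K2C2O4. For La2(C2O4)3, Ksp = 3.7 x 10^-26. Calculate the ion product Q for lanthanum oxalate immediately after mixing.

Q ≈ 4.0 × 10^-21

Total volume = 159 + 303 = 462 mL.
[La^3+] = 3.5 x 10^-5 × (159/462) = 1.20 × 10^-5 M
[C2O4^2-] = 4.6 × 10^-4 × (303/462) = 3.02 × 10^-4 M
La2(C2O4)3(s) ⇌ 2 La^3+(aq) + 3 C2O4^2-(aq), so Q = [La^3+]^2[C2O4^2-]^3
Q = (1.20 × 10^-5)^2(3.02 x 10^-4)^3 = 4.0 × 10^-21
Q > Ksp, so La2(C2O4)3 will precipitate.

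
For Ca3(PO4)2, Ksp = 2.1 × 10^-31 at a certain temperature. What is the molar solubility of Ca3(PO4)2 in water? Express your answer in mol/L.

Ca3(PO4)2(s) ⇌ 3 Ca^2+(aq) + 2 PO4^3-(aq)
Ksp = [Ca^2+]^3[PO4^3-]^2
Let s = molar solubility. Then [Ca^2+] = 3s and [PO4^3-] = 2s.
Ksp = (3s)^3(2s)^2 = 108s^5
s = (2.1 × 10^-31 / 108)^(1/5) = 2.9 x 10^-7 M

s ≈ 2.9 × 10^-7 M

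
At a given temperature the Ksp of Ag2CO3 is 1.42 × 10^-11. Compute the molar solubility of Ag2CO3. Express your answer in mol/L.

s ≈ 1.53 × 10^-4 M

Ag2CO3(s) ⇌ 2 Ag^+(aq) + CO3^2-(aq)
Ksp = [Ag^+]^2[CO3^2-]
For each mole of Ag2CO3 that dissolves: [Ag^+] = 2s, [CO3^2-] = s.
Substituting: Ksp = (2s)^2s = 4s^3
s = (1.42 × 10^-11 / 4)^(1/3) = 1.53 × 10^-4 M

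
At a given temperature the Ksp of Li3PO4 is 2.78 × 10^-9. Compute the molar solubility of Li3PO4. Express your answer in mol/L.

3.19 × 10^-3 M

Li3PO4(s) <=> 3 Li^+ + PO4^3-
Ksp = [Li^+]^3[PO4^3-]
For each mole of Li3PO4 that dissolves: [Li^+] = 3s, [PO4^3-] = s.
Substituting: Ksp = (3s)^3s = 27s^4
s^4 = 2.78 × 10^-9 / 27, so s = 3.19 × 10^-3 M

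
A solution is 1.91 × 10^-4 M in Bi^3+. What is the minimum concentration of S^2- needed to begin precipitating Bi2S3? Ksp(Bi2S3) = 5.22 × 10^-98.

Bi2S3(s) ⇌ 2 Bi^3+(aq) + 3 S^2-(aq)
Ksp = [Bi^3+]^2[S^2-]^3
Precipitation begins when Q = Ksp. With [Bi^3+] = 1.91 × 10^-4 M:
5.22 × 10^-98 = (1.91 × 10^-4)^2 × [S^2-]^3
[S^2-] = (5.22 × 10^-98 / 3.648 × 10^-8)^(1/3) = 1.13 x 10^-30 M

1.13 x 10^-30 M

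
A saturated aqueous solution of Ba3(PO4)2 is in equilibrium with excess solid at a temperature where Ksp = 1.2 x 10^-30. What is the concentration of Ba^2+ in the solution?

Ba3(PO4)2(s) <=> 3 Ba^2+ + 2 PO4^3-
Ksp = [Ba^2+]^3[PO4^3-]^2
With molar solubility s: [Ba^2+] = 3s, [PO4^3-] = 2s.
Substituting: Ksp = (3s)^3(2s)^2 = 108s^5
s = (1.2 x 10^-30 / 108)^(1/5) = 4.07 x 10^-7 M
[Ba^2+] = 3s = 1.2 × 10^-6 M

1.2 × 10^-6 M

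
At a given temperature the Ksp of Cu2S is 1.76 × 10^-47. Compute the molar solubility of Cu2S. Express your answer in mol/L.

Cu2S(s) ⇌ 2 Cu^+ + S^2-
Ksp = [Cu^+]^2[S^2-]
Let s = molar solubility. Then [Cu^+] = 2s and [S^2-] = s.
So Ksp = (2s)^2 × s = 4s^3
Solving, s = (1.76 × 10^-47/4)^(1/3) = 1.64 × 10^-16 M

s ≈ 1.64 × 10^-16 M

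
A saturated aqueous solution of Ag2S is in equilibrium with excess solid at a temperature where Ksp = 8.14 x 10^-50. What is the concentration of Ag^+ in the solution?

Ag2S(s) ⇌ 2 Ag^+(aq) + S^2-(aq)
Ksp = [Ag^+]^2[S^2-]
If s mol/L of Ag2S dissolves, [Ag^+] = 2s and [S^2-] = s.
So Ksp = (2s)^2 × s = 4s^3
s = (8.14 x 10^-50 / 4)^(1/3) = 2.730 × 10^-17 M
[Ag^+] = 2s = 5.46 × 10^-17 M

[Ag^+] = 5.46e-17 M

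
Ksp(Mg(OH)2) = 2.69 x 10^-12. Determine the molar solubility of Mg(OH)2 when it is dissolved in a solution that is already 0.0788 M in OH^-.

Mg(OH)2(s) <=> Mg^2+ + 2 OH^-
Ksp = [Mg^2+][OH^-]^2
If s mol/L dissolves here, [Mg^2+] = s, [OH^-] = 0.0788 + 2s ≈ 0.0788 (Ksp is small, so little additional dissolves).
Ksp ≈ s × (0.0788)^2
s = 4.33 x 10^-10 M
Check: 2s = 8.7 x 10^-10 ≪ 0.0788, so the approximation is valid.

s = 4.33e-10 M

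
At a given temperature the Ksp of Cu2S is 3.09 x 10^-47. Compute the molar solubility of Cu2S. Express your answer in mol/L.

1.98 x 10^-16 M

Cu2S(s) <=> 2 Cu^+ + S^2-
Ksp = [Cu^+]^2[S^2-]
For each mole of Cu2S that dissolves: [Cu^+] = 2s, [S^2-] = s.
Substituting: Ksp = (2s)^2s = 4s^3
s = (3.09 x 10^-47 / 4)^(1/3) = 1.98 × 10^-16 M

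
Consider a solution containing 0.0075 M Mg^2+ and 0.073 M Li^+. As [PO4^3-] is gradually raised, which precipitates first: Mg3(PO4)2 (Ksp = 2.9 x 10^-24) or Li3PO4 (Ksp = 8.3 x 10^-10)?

Each salt begins to precipitate when Q = Ksp, i.e. when [PO4^3-] reaches its threshold.
For Mg3(PO4)2: 2.9 x 10^-24 = (0.0075)^3 × [PO4^3-]^2  ⇒  [PO4^3-] = 2.6 × 10^-9 M.
For Li3PO4: 8.3 x 10^-10 = (0.073)^3 × [PO4^3-]  ⇒  [PO4^3-] = 2.1 x 10^-6 M.
The salt with the lower threshold [PO4^3-] precipitates first: Mg3(PO4)2.

Mg3(PO4)2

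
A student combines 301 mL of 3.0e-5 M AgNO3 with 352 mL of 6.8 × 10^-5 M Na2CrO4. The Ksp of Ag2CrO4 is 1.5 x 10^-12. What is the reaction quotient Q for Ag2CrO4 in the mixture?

Q = 7.0 x 10^-15

Total volume = 301 + 352 = 653 mL.
[Ag^+] = 3.0 × 10^-5 × (301/653) = 1.38 x 10^-5 M
[CrO4^2-] = 6.8 × 10^-5 × (352/653) = 3.67 × 10^-5 M
Ag2CrO4(s) <=> 2 Ag^+ + CrO4^2-, so Q = [Ag^+]^2[CrO4^2-]
Q = (1.38 × 10^-5)^2(3.67 x 10^-5) = 7.0 × 10^-15
Q < Ksp, so no precipitate of Ag2CrO4 forms.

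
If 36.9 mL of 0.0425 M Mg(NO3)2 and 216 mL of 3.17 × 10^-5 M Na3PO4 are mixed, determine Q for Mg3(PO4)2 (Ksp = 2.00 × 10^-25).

Total volume = 36.9 + 216 = 252.9 mL.
[Mg^2+] = 4.25 x 10^-2 × (36.9/252.9) = 6.201 × 10^-3 M
[PO4^3-] = 3.17 x 10^-5 × (216/252.9) = 2.707 × 10^-5 M
Mg3(PO4)2(s) ⇌ 3 Mg^2+ + 2 PO4^3-, so Q = [Mg^2+]^3[PO4^3-]^2
Q = (6.201 x 10^-3)^3(2.707 × 10^-5)^2 = 1.75 x 10^-16
Q > Ksp, so Mg3(PO4)2 will precipitate.

1.75 × 10^-16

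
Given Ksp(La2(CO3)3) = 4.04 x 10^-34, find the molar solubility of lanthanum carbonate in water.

s ≈ 8.21e-8 M

La2(CO3)3(s) ⇌ 2 La^3+ + 3 CO3^2-
Ksp = [La^3+]^2[CO3^2-]^3
Let s = molar solubility. Then [La^3+] = 2s and [CO3^2-] = 3s.
Substituting: Ksp = (2s)^2(3s)^3 = 108s^5
s^5 = 4.04 x 10^-34 / 108, so s = 8.21 × 10^-8 M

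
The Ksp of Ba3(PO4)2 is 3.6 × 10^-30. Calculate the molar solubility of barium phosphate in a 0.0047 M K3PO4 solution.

s ≈ 1.8e-9 M

Ba3(PO4)2(s) <=> 3 Ba^2+ + 2 PO4^3-
Ksp = [Ba^2+]^3[PO4^3-]^2
If s mol/L dissolves here, [Ba^2+] = 3s, [PO4^3-] = 0.0047 + 2s ≈ 0.0047 (Ksp is small, so little additional dissolves).
Ksp ≈ (3s)^3 × (0.0047)^2
s = 1.8 x 10^-9 M
Check: 2s = 3.6 × 10^-9 ≪ 0.0047, so the approximation is valid.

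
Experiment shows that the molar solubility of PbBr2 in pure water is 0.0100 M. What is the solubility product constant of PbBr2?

PbBr2(s) ⇌ Pb^2+(aq) + 2 Br^-(aq)
Let s = molar solubility. Then [Pb^2+] = s and [Br^-] = 2s.
Ksp = [Pb^2+][Br^-]^2
So Ksp = s × (2s)^2 = 4s^3
With s = 1.00 x 10^-2: Ksp = 4.00 x 10^-6

4.00 × 10^-6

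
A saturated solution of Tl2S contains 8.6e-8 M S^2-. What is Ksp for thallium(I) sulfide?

Tl2S(s) <=> 2 Tl^+ + S^2-
Stoichiometry gives [Tl^+] = (2/1)[S^2-] = 1.72 × 10^-7 M.
Ksp = [Tl^+]^2[S^2-]
Ksp = (1.72 × 10^-7)^2 × 8.6 × 10^-8 = 2.5 × 10^-21

Ksp = 2.5 x 10^-21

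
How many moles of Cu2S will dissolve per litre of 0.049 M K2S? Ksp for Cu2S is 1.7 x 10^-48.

s ≈ 2.9 x 10^-24 M

Cu2S(s) <=> 2 Cu^+(aq) + S^2-(aq)
Ksp = [Cu^+]^2[S^2-]
If s mol/L dissolves here, [Cu^+] = 2s, [S^2-] = 0.049 + s ≈ 0.049 (common-ion effect: S^2- is already 0.049 M).
Ksp ≈ (2s)^2 × 0.049
s = 2.9 × 10^-24 M
Check: s = 2.9 x 10^-24 ≪ 0.049, so the approximation is valid.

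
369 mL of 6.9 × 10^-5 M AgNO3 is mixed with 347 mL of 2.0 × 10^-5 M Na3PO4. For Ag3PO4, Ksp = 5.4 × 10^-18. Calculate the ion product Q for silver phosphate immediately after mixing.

4.4e-19

Total volume = 369 + 347 = 716 mL.
[Ag^+] = 6.9 × 10^-5 × (369/716) = 3.56 × 10^-5 M
[PO4^3-] = 2.0 × 10^-5 × (347/716) = 9.69 × 10^-6 M
Ag3PO4(s) ⇌ 3 Ag^+ + PO4^3-, so Q = [Ag^+]^3[PO4^3-]
Q = (3.56 x 10^-5)^3(9.69 × 10^-6) = 4.4 x 10^-19
Q < Ksp, so no precipitate of Ag3PO4 forms.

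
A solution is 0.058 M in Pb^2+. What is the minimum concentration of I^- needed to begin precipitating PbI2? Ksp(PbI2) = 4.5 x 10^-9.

PbI2(s) ⇌ Pb^2+ + 2 I^-
Ksp = [Pb^2+][I^-]^2
Precipitation begins when Q = Ksp. With [Pb^2+] = 0.058 M:
4.5 x 10^-9 = (0.058) × [I^-]^2
[I^-] = (4.5 x 10^-9 / 5.8 x 10^-2)^(1/2) = 2.8 × 10^-4 M

2.8e-4 M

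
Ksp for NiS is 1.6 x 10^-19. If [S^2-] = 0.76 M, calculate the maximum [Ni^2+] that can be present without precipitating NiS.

2.1e-19 M

NiS(s) ⇌ Ni^2+(aq) + S^2-(aq)
Ksp = [Ni^2+][S^2-]
Precipitation begins when Q = Ksp. With [S^2-] = 0.76 M:
1.6 x 10^-19 = (0.76) × [Ni^2+]
[Ni^2+] = (1.6 x 10^-19 / 7.6 × 10^-1) = 2.1 × 10^-19 M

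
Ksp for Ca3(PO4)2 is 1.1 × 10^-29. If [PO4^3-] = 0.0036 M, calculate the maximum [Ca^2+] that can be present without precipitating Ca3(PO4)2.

Ca3(PO4)2(s) <=> 3 Ca^2+(aq) + 2 PO4^3-(aq)
Ksp = [Ca^2+]^3[PO4^3-]^2
Precipitation begins when Q = Ksp. With [PO4^3-] = 0.0036 M:
1.1 × 10^-29 = (0.0036)^2 × [Ca^2+]^3
[Ca^2+] = (1.1 × 10^-29 / 1.30 x 10^-5)^(1/3) = 9.5 × 10^-9 M

[Ca^2+] = 9.5 x 10^-9 M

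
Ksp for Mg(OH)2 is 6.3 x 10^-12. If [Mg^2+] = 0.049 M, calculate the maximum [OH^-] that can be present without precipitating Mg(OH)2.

[OH^-] = 1.1e-5 M

Mg(OH)2(s) <=> Mg^2+ + 2 OH^-
Ksp = [Mg^2+][OH^-]^2
Precipitation begins when Q = Ksp. With [Mg^2+] = 0.049 M:
6.3 x 10^-12 = (0.049) × [OH^-]^2
[OH^-] = (6.3 x 10^-12 / 4.9 × 10^-2)^(1/2) = 1.1 × 10^-5 M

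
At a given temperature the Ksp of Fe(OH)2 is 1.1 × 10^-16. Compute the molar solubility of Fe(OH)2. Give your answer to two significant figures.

s = 3.0 × 10^-6 M

Fe(OH)2(s) <=> Fe^2+ + 2 OH^-
Ksp = [Fe^2+][OH^-]^2
For each mole of Fe(OH)2 that dissolves: [Fe^2+] = s, [OH^-] = 2s.
So Ksp = s × (2s)^2 = 4s^3
Solving, s = (1.1 × 10^-16/4)^(1/3) = 3.0 x 10^-6 M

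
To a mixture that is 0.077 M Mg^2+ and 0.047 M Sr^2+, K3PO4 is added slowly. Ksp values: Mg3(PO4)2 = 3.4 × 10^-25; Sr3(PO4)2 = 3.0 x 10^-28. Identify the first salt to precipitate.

Sr3(PO4)2

Each salt begins to precipitate when Q = Ksp, i.e. when [PO4^3-] reaches its threshold.
For Mg3(PO4)2: 3.4 × 10^-25 = (0.077)^3 × [PO4^3-]^2  ⇒  [PO4^3-] = 2.7 × 10^-11 M.
For Sr3(PO4)2: 3.0 x 10^-28 = (0.047)^3 × [PO4^3-]^2  ⇒  [PO4^3-] = 1.7 × 10^-12 M.
The salt with the lower threshold [PO4^3-] precipitates first: Sr3(PO4)2.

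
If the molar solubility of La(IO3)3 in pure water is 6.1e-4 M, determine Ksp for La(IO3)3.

La(IO3)3(s) ⇌ La^3+ + 3 IO3^-
Let s = molar solubility. Then [La^3+] = s and [IO3^-] = 3s.
Ksp = [La^3+][IO3^-]^3
Substituting: Ksp = s(3s)^3 = 27s^4
Ksp = 27 × (6.1 x 10^-4)^4 = 3.7 × 10^-12

3.7 x 10^-12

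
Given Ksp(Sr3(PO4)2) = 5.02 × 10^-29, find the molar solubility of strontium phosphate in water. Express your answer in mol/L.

Sr3(PO4)2(s) ⇌ 3 Sr^2+(aq) + 2 PO4^3-(aq)
Ksp = [Sr^2+]^3[PO4^3-]^2
If s mol/L of Sr3(PO4)2 dissolves, [Sr^2+] = 3s and [PO4^3-] = 2s.
So Ksp = (3s)^3 × (2s)^2 = 108s^5
Solving, s = (5.02 × 10^-29/108)^(1/5) = 8.58 x 10^-7 M

s ≈ 8.58 × 10^-7 M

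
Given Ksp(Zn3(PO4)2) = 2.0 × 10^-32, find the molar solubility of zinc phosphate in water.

Zn3(PO4)2(s) ⇌ 3 Zn^2+ + 2 PO4^3-
Ksp = [Zn^2+]^3[PO4^3-]^2
For each mole of Zn3(PO4)2 that dissolves: [Zn^2+] = 3s, [PO4^3-] = 2s.
Substituting: Ksp = (3s)^3(2s)^2 = 108s^5
s^5 = 2.0 × 10^-32 / 108, so s = 1.8 x 10^-7 M

s = 1.8 × 10^-7 M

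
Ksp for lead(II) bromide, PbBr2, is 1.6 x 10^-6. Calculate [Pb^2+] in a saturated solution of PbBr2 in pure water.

PbBr2(s) <=> Pb^2+(aq) + 2 Br^-(aq)
Ksp = [Pb^2+][Br^-]^2
With molar solubility s: [Pb^2+] = s, [Br^-] = 2s.
Ksp = s(2s)^2 = 4s^3
s = (1.6 x 10^-6 / 4)^(1/3) = 7.37 × 10^-3 M
[Pb^2+] = s = 7.4 x 10^-3 M

[Pb^2+] = 7.4e-3 M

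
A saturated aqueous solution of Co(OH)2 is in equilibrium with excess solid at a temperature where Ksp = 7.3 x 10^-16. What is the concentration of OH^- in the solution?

Co(OH)2(s) ⇌ Co^2+(aq) + 2 OH^-(aq)
Ksp = [Co^2+][OH^-]^2
Let s = molar solubility. Then [Co^2+] = s and [OH^-] = 2s.
So Ksp = s × (2s)^2 = 4s^3
s = (7.3 x 10^-16 / 4)^(1/3) = 5.67 x 10^-6 M
[OH^-] = 2s = 1.1 × 10^-5 M

1.1 × 10^-5 M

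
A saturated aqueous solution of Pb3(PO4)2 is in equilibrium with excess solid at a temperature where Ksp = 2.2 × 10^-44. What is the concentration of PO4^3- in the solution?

Pb3(PO4)2(s) <=> 3 Pb^2+ + 2 PO4^3-
Ksp = [Pb^2+]^3[PO4^3-]^2
If s mol/L of Pb3(PO4)2 dissolves, [Pb^2+] = 3s and [PO4^3-] = 2s.
Ksp = (3s)^3(2s)^2 = 108s^5
Solving, s = (2.2 × 10^-44/108)^(1/5) = 7.27 × 10^-10 M
[PO4^3-] = 2s = 1.5 × 10^-9 M

[PO4^3-] ≈ 1.5e-9 M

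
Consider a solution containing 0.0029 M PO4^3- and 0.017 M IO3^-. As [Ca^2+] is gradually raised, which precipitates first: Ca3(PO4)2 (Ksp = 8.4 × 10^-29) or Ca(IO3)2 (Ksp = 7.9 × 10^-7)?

Precipitation of each salt starts when its ion product equals its Ksp.
For Ca3(PO4)2: 8.4 × 10^-29 = (0.0029)^2 × [Ca^2+]^3  ⇒  [Ca^2+] = 2.2 × 10^-8 M.
For Ca(IO3)2: 7.9 × 10^-7 = (0.017)^2 × [Ca^2+]  ⇒  [Ca^2+] = 2.7 × 10^-3 M.
The salt with the lower threshold [Ca^2+] precipitates first: Ca3(PO4)2.

Ca3(PO4)2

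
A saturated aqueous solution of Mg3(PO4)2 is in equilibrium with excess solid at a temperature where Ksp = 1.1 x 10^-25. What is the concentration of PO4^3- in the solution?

Mg3(PO4)2(s) <=> 3 Mg^2+(aq) + 2 PO4^3-(aq)
Ksp = [Mg^2+]^3[PO4^3-]^2
With molar solubility s: [Mg^2+] = 3s, [PO4^3-] = 2s.
Substituting: Ksp = (3s)^3(2s)^2 = 108s^5
s^5 = 1.1 x 10^-25 / 108, so s = 4.00 x 10^-6 M
[PO4^3-] = 2s = 8.0 x 10^-6 M

[PO4^3-] ≈ 8.0 × 10^-6 M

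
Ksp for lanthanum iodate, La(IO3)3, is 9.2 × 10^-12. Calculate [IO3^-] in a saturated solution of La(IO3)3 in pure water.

La(IO3)3(s) ⇌ La^3+ + 3 IO3^-
Ksp = [La^3+][IO3^-]^3
With molar solubility s: [La^3+] = s, [IO3^-] = 3s.
Ksp = s(3s)^3 = 27s^4
s = (9.2 × 10^-12 / 27)^(1/4) = 7.64 × 10^-4 M
[IO3^-] = 3s = 2.3 × 10^-3 M

[IO3^-] = 2.3 x 10^-3 M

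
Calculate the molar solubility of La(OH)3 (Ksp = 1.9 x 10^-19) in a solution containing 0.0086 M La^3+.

La(OH)3(s) <=> La^3+(aq) + 3 OH^-(aq)
Ksp = [La^3+][OH^-]^3
If s mol/L dissolves here, [La^3+] = 0.0086 + s ≈ 0.0086, [OH^-] = 3s (since the La^3+ already present dominates).
Ksp ≈ 0.0086 × (3s)^3
s = 9.4 × 10^-7 M
Check: s = 9.4 x 10^-7 ≪ 0.0086, so the approximation is valid.

s ≈ 9.4 × 10^-7 M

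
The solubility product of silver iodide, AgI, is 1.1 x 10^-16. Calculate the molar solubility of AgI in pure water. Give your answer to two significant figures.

AgI(s) ⇌ Ag^+ + I^-
Ksp = [Ag^+][I^-]
With molar solubility s: [Ag^+] = s, [I^-] = s.
Ksp = s^2
s = √(1.1 x 10^-16) = 1.0 x 10^-8 M

1.0 × 10^-8 M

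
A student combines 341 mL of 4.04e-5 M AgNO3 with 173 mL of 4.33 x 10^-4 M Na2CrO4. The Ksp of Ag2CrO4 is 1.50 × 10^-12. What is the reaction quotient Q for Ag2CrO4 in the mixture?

Total volume = 341 + 173 = 514 mL.
[Ag^+] = 4.04 x 10^-5 × (341/514) = 2.680 x 10^-5 M
[CrO4^2-] = 4.33 × 10^-4 × (173/514) = 1.457 x 10^-4 M
Ag2CrO4(s) ⇌ 2 Ag^+ + CrO4^2-, so Q = [Ag^+]^2[CrO4^2-]
Q = (2.680 × 10^-5)^2(1.457 × 10^-4) = 1.05 × 10^-13
Q < Ksp, so no precipitate of Ag2CrO4 forms.

Q = 1.05 × 10^-13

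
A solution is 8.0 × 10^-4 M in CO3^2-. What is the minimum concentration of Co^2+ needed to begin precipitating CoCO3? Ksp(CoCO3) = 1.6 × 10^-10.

[Co^2+] ≈ 2.0 × 10^-7 M

CoCO3(s) ⇌ Co^2+ + CO3^2-
Ksp = [Co^2+][CO3^2-]
Precipitation begins when Q = Ksp. With [CO3^2-] = 8.0 × 10^-4 M:
1.6 × 10^-10 = (8.0 × 10^-4) × [Co^2+]
[Co^2+] = (1.6 × 10^-10 / 8.0 x 10^-4) = 2.0 × 10^-7 M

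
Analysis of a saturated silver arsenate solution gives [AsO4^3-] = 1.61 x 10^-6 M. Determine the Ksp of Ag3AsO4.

Ksp ≈ 1.81e-22

Ag3AsO4(s) ⇌ 3 Ag^+(aq) + AsO4^3-(aq)
Stoichiometry gives [Ag^+] = (3/1)[AsO4^3-] = 4.830 × 10^-6 M.
Ksp = [Ag^+]^3[AsO4^3-]
Ksp = (4.830 × 10^-6)^3 × 1.61 × 10^-6 = 1.81 x 10^-22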